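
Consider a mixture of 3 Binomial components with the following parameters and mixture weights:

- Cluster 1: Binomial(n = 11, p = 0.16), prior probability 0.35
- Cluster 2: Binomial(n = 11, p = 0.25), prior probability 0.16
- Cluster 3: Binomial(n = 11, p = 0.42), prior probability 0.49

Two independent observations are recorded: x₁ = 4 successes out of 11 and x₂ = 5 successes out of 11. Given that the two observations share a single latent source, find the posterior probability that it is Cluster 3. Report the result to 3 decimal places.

Posterior ∝ prior × likelihood, so P(k | x) ∝ P(Z=k) f_k(x); normalise over all components.
Since both observations come from the same component, the likelihood for component k is f_k(x₁)·f_k(x₂).
  p_1 = [0.0638188] × [0.0170184] = 0.00108609
  p_2 = [0.172069] × [0.0802989] = 0.013817
  p_3 = [0.226729] × [0.229856] = 0.0521151
Prior × likelihood for each component:
  P(Z=1)·p_1 = 0.35 × 0.00108609 = 0.000380132
  P(Z=2)·p_2 = 0.16 × 0.013817 = 0.00221071
  P(Z=3)·p_3 = 0.49 × 0.0521151 = 0.0255364
Normaliser: 0.000380132 + 0.00221071 + 0.0255364 = 0.0281272
P(Cluster 3 | x₁, x₂) ≈ 0.908

0.908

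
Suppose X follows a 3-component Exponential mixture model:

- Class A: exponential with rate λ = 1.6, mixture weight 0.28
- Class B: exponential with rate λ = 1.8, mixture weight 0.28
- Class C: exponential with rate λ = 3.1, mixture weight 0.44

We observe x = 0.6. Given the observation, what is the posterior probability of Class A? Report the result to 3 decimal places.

0.309

By Bayes' theorem, P(k | x) = P(Z=k) f_k(x) / Σ_j P(Z=j) f_j(x).
Exponential densities:
  p_A = 1.6·e^(−1.6·0.6) = 1.6·e^(−0.9600) = 0.612629
  p_B = 1.8·e^(−1.8·0.6) = 1.8·e^(−1.0800) = 0.611272
  p_C = 3.1·e^(−3.1·0.6) = 3.1·e^(−1.8600) = 0.482585
Unnormalised posteriors:
  P(Z=A)·p_A = 0.28 × 0.612629 = 0.171536
  P(Z=B)·p_B = 0.28 × 0.611272 = 0.171156
  P(Z=C)·p_C = 0.44 × 0.482585 = 0.212337
Denominator: 0.171536 + 0.171156 + 0.212337 = 0.55503
P(Class A | data) = 0.171536 / 0.55503 ≈ 0.309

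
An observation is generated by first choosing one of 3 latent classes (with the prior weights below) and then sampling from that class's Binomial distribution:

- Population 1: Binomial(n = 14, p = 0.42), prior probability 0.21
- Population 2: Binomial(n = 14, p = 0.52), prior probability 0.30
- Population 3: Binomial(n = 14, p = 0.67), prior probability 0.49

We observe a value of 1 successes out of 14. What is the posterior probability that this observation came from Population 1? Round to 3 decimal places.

Posterior ∝ prior × likelihood, so P(k | x) ∝ π_k f_k(x); normalise over all components.
Component likelihoods at x = 1 successes out of 14:
  L_1 = 0.00494244
  L_2 = 0.000522718
  L_3 = 5.16279e-06
Weight by the priors:
  π_1·L_1 = 0.21 × 0.00494244 = 0.00103791
  π_2·L_2 = 0.30 × 0.000522718 = 0.000156815
  π_3·L_3 = 0.49 × 5.16279e-06 = 2.52976e-06
Evidence: 0.00103791 + 0.000156815 + 2.52976e-06 = 0.00119726
Responsibility of Population 1: 0.00103791 / 0.00119726 ≈ 0.867

0.867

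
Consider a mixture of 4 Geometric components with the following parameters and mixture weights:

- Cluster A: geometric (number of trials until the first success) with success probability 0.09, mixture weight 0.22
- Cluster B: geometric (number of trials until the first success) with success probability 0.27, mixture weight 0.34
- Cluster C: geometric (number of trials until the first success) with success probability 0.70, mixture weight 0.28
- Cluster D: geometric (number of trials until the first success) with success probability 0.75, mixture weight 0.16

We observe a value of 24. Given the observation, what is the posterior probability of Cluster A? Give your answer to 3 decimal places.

Apply Bayes' rule: the posterior for each component is proportional to its prior times its likelihood at x.
Evaluate each component's likelihood at the observed value:
  f_A = 0.09·(1−0.09)^23 = 0.09·0.114275 = 0.0102848
  f_B = 0.27·(1−0.27)^23 = 0.27·0.000718498 = 0.000193995
  f_C = 0.70·(1−0.70)^23 = 0.70·9.41432e-13 = 6.59002e-13
  f_D = 0.75·(1−0.75)^23 = 0.75·1.42109e-14 = 1.06581e-14
Multiply by the mixture weights:
  w_A·f_A = 0.22 × 0.0102848 = 0.00226265
  w_B·f_B = 0.34 × 0.000193995 = 6.59581e-05
  w_C·f_C = 0.28 × 6.59002e-13 = 1.84521e-13
  w_D·f_D = 0.16 × 1.06581e-14 = 1.7053e-15
Marginal: 0.00226265 + 6.59581e-05 + 1.84521e-13 + 1.7053e-15 = 0.00232861
P(Cluster A | 24) ≈ 0.972

0.972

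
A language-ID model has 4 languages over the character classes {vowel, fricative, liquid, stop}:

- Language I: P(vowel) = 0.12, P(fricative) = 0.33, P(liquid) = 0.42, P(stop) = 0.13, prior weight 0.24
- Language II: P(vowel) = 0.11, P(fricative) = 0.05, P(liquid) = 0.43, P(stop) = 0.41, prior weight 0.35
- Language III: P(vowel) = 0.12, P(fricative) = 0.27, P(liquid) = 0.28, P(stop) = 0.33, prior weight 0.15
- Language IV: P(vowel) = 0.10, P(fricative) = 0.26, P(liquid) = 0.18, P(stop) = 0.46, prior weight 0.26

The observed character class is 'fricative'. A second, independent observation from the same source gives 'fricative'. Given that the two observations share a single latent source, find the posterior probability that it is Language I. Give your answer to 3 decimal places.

Posterior ∝ prior × likelihood, so P(k | x) ∝ π_k f_k(x); normalise over all components.
Since both observations come from the same component, the likelihood for component k is f_k(x₁)·f_k(x₂).
  p_I = [0.33] × [0.33] = 0.1089
  p_II = [0.05] × [0.05] = 0.0025
  p_III = [0.27] × [0.27] = 0.0729
  p_IV = [0.26] × [0.26] = 0.0676
Multiply by the mixture weights:
  π_I·p_I = 0.24 × 0.1089 = 0.026136
  π_II·p_II = 0.35 × 0.0025 = 0.000875
  π_III·p_III = 0.15 × 0.0729 = 0.010935
  π_IV·p_IV = 0.26 × 0.0676 = 0.017576
Evidence: 0.026136 + 0.000875 + 0.010935 + 0.017576 = 0.055522
P(Language I | data) = 0.026136 / 0.055522 ≈ 0.471

0.471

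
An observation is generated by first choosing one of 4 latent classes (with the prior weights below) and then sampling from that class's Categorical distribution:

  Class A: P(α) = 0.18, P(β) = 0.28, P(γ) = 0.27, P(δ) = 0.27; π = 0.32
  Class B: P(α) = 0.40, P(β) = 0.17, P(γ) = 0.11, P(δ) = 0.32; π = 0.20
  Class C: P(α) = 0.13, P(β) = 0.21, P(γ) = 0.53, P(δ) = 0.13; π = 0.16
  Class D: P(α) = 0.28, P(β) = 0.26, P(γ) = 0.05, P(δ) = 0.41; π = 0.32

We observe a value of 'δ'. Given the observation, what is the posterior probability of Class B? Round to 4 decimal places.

P(component k | x) = w_k·f_k(x) / marginal(x), where marginal(x) = Σ_j w_j·f_j(x).
Categorical probabilities:
  p_A = 0.27
  p_B = 0.32
  p_C = 0.13
  p_D = 0.41
Multiply by the mixture weights:
  w_A·p_A = 0.32 × 0.27 = 0.0864
  w_B·p_B = 0.20 × 0.32 = 0.064
  w_C·p_C = 0.16 × 0.13 = 0.0208
  w_D·p_D = 0.32 × 0.41 = 0.1312
Normaliser: 0.0864 + 0.064 + 0.0208 + 0.1312 = 0.3024
P(Class B | 'δ') ≈ 0.2116

0.2116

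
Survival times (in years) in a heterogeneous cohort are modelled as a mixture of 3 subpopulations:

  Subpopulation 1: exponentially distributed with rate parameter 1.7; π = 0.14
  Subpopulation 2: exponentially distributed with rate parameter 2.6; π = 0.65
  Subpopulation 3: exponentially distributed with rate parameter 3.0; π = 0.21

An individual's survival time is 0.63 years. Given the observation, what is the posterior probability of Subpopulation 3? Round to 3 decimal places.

0.188

P(component k | x) = P(Z=k)·f_k(x) / marginal(x), where marginal(x) = Σ_j P(Z=j)·f_j(x).
Evaluate each component's likelihood at the observed value:
  L_1 = 1.7·e^(−1.7·0.63) = 1.7·e^(−1.0710) = 0.582532
  L_2 = 2.6·e^(−2.6·0.63) = 2.6·e^(−1.6380) = 0.505358
  L_3 = 3.0·e^(−3.0·0.63) = 3.0·e^(−1.8900) = 0.453215
Weight by the priors:
  P(Z=1)·L_1 = 0.14 × 0.582532 = 0.0815544
  P(Z=2)·L_2 = 0.65 × 0.505358 = 0.328483
  P(Z=3)·L_3 = 0.21 × 0.453215 = 0.0951752
Denominator: 0.0815544 + 0.328483 + 0.0951752 = 0.505212
So the posterior for Subpopulation 3 is 0.0951752 / 0.505212 ≈ 0.188.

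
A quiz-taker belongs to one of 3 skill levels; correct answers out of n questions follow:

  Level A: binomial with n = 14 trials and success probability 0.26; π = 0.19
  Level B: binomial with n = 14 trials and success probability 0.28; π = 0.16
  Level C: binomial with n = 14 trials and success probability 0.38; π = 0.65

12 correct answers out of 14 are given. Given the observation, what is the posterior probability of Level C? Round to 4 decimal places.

The responsibility of component k is π_k f_k(x) divided by Σ_j π_j f_j(x).
Evaluate each component's likelihood at the observed value:
  f_A = C(14,12)·0.26^12·0.74^2 = 91·9.5429e-08·0.5476 = 4.75538e-06
  f_B = C(14,12)·0.28^12·0.72^2 = 91·2.32218e-07·0.5184 = 1.09548e-05
  f_C = C(14,12)·0.38^12·0.62^2 = 91·9.06574e-06·0.3844 = 0.000317123
Prior × likelihood for each component:
  π_A·f_A = 0.19 × 4.75538e-06 = 9.03522e-07
  π_B·f_B = 0.16 × 1.09548e-05 = 1.75276e-06
  π_C·f_C = 0.65 × 0.000317123 = 0.00020613
Normaliser: 9.03522e-07 + 1.75276e-06 + 0.00020613 = 0.000208786
P(Level C | x) = 0.00020613 / 0.000208786 ≈ 0.9873

0.9873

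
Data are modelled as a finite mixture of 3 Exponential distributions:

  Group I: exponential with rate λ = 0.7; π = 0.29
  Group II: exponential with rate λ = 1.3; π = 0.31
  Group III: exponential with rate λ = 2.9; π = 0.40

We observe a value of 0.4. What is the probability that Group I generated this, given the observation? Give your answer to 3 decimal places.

0.203

P(component k | x) = P(Z=k)·f_k(x) / marginal(x), where marginal(x) = Σ_j P(Z=j)·f_j(x).
Component likelihoods at x = 0.4:
  f_I = 0.529049
  f_II = 0.772877
  f_III = 0.90911
Unnormalised posteriors:
  P(Z=I)·f_I = 0.29 × 0.529049 = 0.153424
  P(Z=II)·f_II = 0.31 × 0.772877 = 0.239592
  P(Z=III)·f_III = 0.40 × 0.90911 = 0.363644
Sum: 0.153424 + 0.239592 + 0.363644 = 0.75666
Responsibility of Group I: 0.153424 / 0.75666 ≈ 0.203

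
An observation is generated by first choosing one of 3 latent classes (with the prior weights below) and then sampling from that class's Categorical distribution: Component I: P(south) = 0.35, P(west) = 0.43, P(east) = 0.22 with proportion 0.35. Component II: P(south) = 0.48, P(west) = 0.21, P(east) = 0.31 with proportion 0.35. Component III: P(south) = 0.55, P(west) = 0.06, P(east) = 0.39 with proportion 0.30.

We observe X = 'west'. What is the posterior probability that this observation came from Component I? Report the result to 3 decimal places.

Posterior ∝ prior × likelihood, so P(k | x) ∝ P(Z=k) f_k(x); normalise over all components.
Component likelihoods at x = 'west':
  L_I = P(west | comp) = 0.43
  L_II = P(west | comp) = 0.21
  L_III = P(west | comp) = 0.06
Prior × likelihood for each component:
  P(Z=I)·L_I = 0.35 × 0.43 = 0.1505
  P(Z=II)·L_II = 0.35 × 0.21 = 0.0735
  P(Z=III)·L_III = 0.30 × 0.06 = 0.018
Marginal: 0.1505 + 0.0735 + 0.018 = 0.242
Responsibility of Component I: 0.1505 / 0.242 ≈ 0.622

0.622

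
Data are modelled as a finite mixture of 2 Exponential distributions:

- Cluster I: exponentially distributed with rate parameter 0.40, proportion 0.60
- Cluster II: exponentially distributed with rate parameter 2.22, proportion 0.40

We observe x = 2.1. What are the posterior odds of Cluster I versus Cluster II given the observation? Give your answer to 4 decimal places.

The posterior odds equal the prior odds times the likelihood ratio: (w_i/w_j)·(f_i(x)/f_j(x)).
Component likelihoods at x = 2.1:
  f_I = 0.40·e^(−0.40·2.1) = 0.40·e^(−0.8400) = 0.172684
  f_II = 2.22·e^(−2.22·2.1) = 2.22·e^(−4.6620) = 0.0209736
Posterior odds = (w_I·f_I) / (w_II·f_II) = (0.60·0.172684) / (0.40·0.0209736) = 0.103611 / 0.00838942 ≈ 12.3501

12.3501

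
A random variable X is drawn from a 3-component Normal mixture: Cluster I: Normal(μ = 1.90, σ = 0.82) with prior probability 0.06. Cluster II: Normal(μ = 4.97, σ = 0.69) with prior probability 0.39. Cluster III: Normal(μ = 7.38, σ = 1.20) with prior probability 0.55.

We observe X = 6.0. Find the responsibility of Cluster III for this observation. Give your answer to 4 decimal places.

0.5605

Apply Bayes' rule: the posterior for each component is proportional to its prior times its likelihood at x.
Normal densities:
  f_I = (1/(0.82·√(2π)))·exp(−(6.0−1.90)²/(2·0.82²)) = 0.486515·exp(-12.50000) = 1.81307e-06
  f_II = (1/(0.69·√(2π)))·exp(−(6.0−4.97)²/(2·0.69²)) = 0.578177·exp(-1.11416) = 0.189753
  f_III = (1/(1.20·√(2π)))·exp(−(6.0−7.38)²/(2·1.20²)) = 0.332452·exp(-0.66125) = 0.171614
Weight by the priors:
  π_I·f_I = 0.06 × 1.81307e-06 = 1.08784e-07
  π_II·f_II = 0.39 × 0.189753 = 0.0740037
  π_III·f_III = 0.55 × 0.171614 = 0.0943875
Evidence: 1.08784e-07 + 0.0740037 + 0.0943875 = 0.168391
P(Cluster III | the observation) = 0.0943875 / 0.168391 ≈ 0.5605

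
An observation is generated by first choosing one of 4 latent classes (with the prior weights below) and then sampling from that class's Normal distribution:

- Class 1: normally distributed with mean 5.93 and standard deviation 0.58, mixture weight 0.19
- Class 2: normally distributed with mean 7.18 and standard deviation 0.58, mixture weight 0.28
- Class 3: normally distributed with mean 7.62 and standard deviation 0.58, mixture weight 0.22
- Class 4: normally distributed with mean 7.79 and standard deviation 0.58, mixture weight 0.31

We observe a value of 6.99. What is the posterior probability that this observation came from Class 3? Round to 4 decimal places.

Posterior ∝ prior × likelihood, so P(k | x) ∝ P(Z=k) f_k(x); normalise over all components.
Component likelihoods at x = 6.99:
  p_1 = 0.129478
  p_2 = 0.651898
  p_3 = 0.381313
  p_4 = 0.265681
Prior × likelihood for each component:
  P(Z=1)·p_1 = 0.19 × 0.129478 = 0.0246008
  P(Z=2)·p_2 = 0.28 × 0.651898 = 0.182531
  P(Z=3)·p_3 = 0.22 × 0.381313 = 0.0838889
  P(Z=4)·p_4 = 0.31 × 0.265681 = 0.082361
Denominator: 0.0246008 + 0.182531 + 0.0838889 + 0.082361 = 0.373382
So the posterior for Class 3 is 0.0838889 / 0.373382 ≈ 0.2247.

0.2247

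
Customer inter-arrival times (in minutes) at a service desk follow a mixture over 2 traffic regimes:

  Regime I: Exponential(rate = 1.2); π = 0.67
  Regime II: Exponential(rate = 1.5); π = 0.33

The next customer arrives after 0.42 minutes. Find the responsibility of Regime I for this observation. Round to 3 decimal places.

Posterior ∝ prior × likelihood, so P(k | x) ∝ π_k f_k(x); normalise over all components.
Evaluate each component's likelihood at the observed value:
  f_I = 1.2·e^(−1.2·0.42) = 1.2·e^(−0.5040) = 0.724931
  f_II = 1.5·e^(−1.5·0.42) = 1.5·e^(−0.6300) = 0.798888
Multiply by the mixture weights:
  π_I·f_I = 0.67 × 0.724931 = 0.485704
  π_II·f_II = 0.33 × 0.798888 = 0.263633
Marginal: 0.485704 + 0.263633 = 0.749337
P(Regime I | the observation) ≈ 0.648

0.648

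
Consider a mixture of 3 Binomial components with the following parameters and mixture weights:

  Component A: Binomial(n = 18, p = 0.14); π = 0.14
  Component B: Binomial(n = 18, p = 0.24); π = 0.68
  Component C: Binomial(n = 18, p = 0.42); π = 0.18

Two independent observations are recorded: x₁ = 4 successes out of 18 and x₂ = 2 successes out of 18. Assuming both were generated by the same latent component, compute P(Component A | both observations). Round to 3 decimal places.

P(component k | x) = P(Z=k)·f_k(x) / marginal(x), where marginal(x) = Σ_j P(Z=j)·f_j(x).
Since both observations come from the same component, the likelihood for component k is f_k(x₁)·f_k(x₂).
  L_A = [0.142302] × [0.268487] = 0.0382063
  L_B = [0.217749] × [0.109177] = 0.0237732
  L_C = [0.0464206] × [0.00442627] = 0.00020547
Weight by the priors:
  P(Z=A)·L_A = 0.14 × 0.0382063 = 0.00534888
  P(Z=B)·L_B = 0.68 × 0.0237732 = 0.0161658
  P(Z=C)·L_C = 0.18 × 0.00020547 = 3.69846e-05
Evidence: 0.00534888 + 0.0161658 + 3.69846e-05 = 0.0215517
P(Component A | x₁, x₂) = 0.00534888 / 0.0215517 ≈ 0.248

0.248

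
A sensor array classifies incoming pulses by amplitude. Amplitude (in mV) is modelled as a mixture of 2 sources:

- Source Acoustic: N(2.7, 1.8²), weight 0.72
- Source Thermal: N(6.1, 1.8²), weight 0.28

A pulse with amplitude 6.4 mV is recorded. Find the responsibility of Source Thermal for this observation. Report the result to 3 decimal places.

Apply Bayes' rule: the posterior for each component is proportional to its prior times its likelihood at x.
Component likelihoods at x = 6.4 mV:
  f_Acoustic = 0.0267993
  f_Thermal = 0.218578
Prior × likelihood for each component:
  P(Z=Acoustic)·f_Acoustic = 0.72 × 0.0267993 = 0.0192955
  P(Z=Thermal)·f_Thermal = 0.28 × 0.218578 = 0.0612017
Marginal: 0.0192955 + 0.0612017 = 0.0804972
Responsibility of Source Thermal: 0.0612017 / 0.0804972 ≈ 0.760

0.760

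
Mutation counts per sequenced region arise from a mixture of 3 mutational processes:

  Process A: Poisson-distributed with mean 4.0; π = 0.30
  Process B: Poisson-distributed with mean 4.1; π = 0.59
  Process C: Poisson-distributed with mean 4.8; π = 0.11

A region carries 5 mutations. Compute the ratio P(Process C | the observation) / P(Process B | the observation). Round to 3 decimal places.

0.204

Only the two components matter; the odds are (π_i f_i(x)) / (π_j f_j(x)).
Poisson probabilities:
  p_A = e^(−4.0)·4.0^5/5! = 0.156293
  p_B = e^(−4.1)·4.1^5/5! = 0.160004
  p_C = e^(−4.8)·4.8^5/5! = 0.174748
0.0192222 / 0.0944023 ≈ 0.204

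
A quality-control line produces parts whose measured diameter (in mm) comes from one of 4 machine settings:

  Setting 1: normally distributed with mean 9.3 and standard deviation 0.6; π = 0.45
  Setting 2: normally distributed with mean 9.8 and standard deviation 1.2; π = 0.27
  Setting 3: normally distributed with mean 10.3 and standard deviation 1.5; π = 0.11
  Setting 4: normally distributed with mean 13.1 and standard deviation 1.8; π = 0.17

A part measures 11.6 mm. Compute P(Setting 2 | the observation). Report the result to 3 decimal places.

By Bayes' theorem, P(k | x) = π_k f_k(x) / Σ_j π_j f_j(x).
Normal densities:
  f_1 = 0.000428451
  f_2 = 0.107931
  f_3 = 0.182691
  f_4 = 0.156618
Weight by the priors:
  π_1·f_1 = 0.45 × 0.000428451 = 0.000192803
  π_2·f_2 = 0.27 × 0.107931 = 0.0291415
  π_3·f_3 = 0.11 × 0.182691 = 0.020096
  π_4·f_4 = 0.17 × 0.156618 = 0.026625
Denominator: 0.000192803 + 0.0291415 + 0.020096 + 0.026625 = 0.0760553
P(Setting 2 | 11.6 mm) = 0.0291415 / 0.0760553 ≈ 0.383

0.383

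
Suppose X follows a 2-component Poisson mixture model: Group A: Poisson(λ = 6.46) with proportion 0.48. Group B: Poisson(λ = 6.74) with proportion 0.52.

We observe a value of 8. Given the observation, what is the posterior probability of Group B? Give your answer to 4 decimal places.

0.5348

By Bayes' theorem, P(k | x) = P(Z=k) f_k(x) / Σ_j P(Z=j) f_j(x).
Component likelihoods at x = 8:
  p_A = 0.117706
  p_B = 0.124915
Prior × likelihood for each component:
  P(Z=A)·p_A = 0.48 × 0.117706 = 0.0564987
  P(Z=B)·p_B = 0.52 × 0.124915 = 0.0649557
Denominator: 0.0564987 + 0.0649557 = 0.121454
So the posterior for Group B is 0.0649557 / 0.121454 ≈ 0.5348.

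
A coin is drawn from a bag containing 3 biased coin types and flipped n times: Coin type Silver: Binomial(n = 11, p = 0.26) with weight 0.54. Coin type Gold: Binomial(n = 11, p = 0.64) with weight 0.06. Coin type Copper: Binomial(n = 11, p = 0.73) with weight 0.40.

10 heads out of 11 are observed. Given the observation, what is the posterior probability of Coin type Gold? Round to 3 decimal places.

0.051

Posterior ∝ prior × likelihood, so P(k | x) ∝ π_k f_k(x); normalise over all components.
Evaluate each component's likelihood at the observed value:
  L_Silver = 1.1491e-05
  L_Gold = 0.0456557
  L_Copper = 0.127639
Weight by the priors:
  π_Silver·L_Silver = 0.54 × 1.1491e-05 = 6.20514e-06
  π_Gold·L_Gold = 0.06 × 0.0456557 = 0.00273934
  π_Copper·L_Copper = 0.40 × 0.127639 = 0.0510558
Denominator: 6.20514e-06 + 0.00273934 + 0.0510558 = 0.0538013
P(Coin type Gold | x) = 0.00273934 / 0.0538013 ≈ 0.051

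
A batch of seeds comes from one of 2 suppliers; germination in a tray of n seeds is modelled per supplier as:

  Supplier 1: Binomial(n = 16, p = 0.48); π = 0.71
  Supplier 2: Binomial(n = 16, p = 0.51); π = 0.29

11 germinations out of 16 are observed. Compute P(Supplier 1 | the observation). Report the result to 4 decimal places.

Posterior ∝ prior × likelihood, so P(k | x) ∝ π_k f_k(x); normalise over all components.
Binomial probabilities:
  f_1 = C(16,11)·0.48^11·0.52^5 = 4368·0.00031164·0.0380204 = 0.0517551
  f_2 = C(16,11)·0.51^11·0.49^5 = 4368·0.000607116·0.0282475 = 0.0749092
Prior × likelihood for each component:
  π_1·f_1 = 0.71 × 0.0517551 = 0.0367461
  π_2·f_2 = 0.29 × 0.0749092 = 0.0217237
Denominator: 0.0367461 + 0.0217237 = 0.0584698
Responsibility of Supplier 1: 0.0367461 / 0.0584698 ≈ 0.6285

0.6285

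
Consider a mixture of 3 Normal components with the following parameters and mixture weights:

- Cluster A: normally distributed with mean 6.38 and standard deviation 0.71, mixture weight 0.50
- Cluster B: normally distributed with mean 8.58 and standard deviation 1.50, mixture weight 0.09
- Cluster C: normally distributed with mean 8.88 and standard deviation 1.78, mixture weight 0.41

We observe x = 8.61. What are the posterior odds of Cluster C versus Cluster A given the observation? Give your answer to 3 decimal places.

44.853

The posterior odds equal the prior odds times the likelihood ratio: (π_i/π_j)·(f_i(x)/f_j(x)).
Evaluate each component's likelihood at the observed value:
  p_A = 0.00405055
  p_B = 0.265908
  p_C = 0.221561
Odds = (0.41/0.50) × (0.221561/0.00405055) = 0.82 × 54.699 ≈ 44.853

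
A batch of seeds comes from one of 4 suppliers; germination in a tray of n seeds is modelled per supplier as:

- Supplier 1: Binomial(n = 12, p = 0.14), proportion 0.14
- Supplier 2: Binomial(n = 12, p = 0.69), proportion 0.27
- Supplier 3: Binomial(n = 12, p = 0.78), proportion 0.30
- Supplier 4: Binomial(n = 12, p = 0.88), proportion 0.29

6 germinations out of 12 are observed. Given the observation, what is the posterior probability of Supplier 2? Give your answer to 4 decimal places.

P(component k | x) = w_k·f_k(x) / marginal(x), where marginal(x) = Σ_j w_j·f_j(x).
Binomial probabilities:
  L_1 = 0.00281469
  L_2 = 0.0884987
  L_3 = 0.0235926
  L_4 = 0.00128131
Prior × likelihood for each component:
  w_1·L_1 = 0.14 × 0.00281469 = 0.000394057
  w_2·L_2 = 0.27 × 0.0884987 = 0.0238946
  w_3·L_3 = 0.30 × 0.0235926 = 0.00707778
  w_4·L_4 = 0.29 × 0.00128131 = 0.000371581
Sum: 0.000394057 + 0.0238946 + 0.00707778 + 0.000371581 = 0.0317381
So the posterior for Supplier 2 is 0.0238946 / 0.0317381 ≈ 0.7529.

0.7529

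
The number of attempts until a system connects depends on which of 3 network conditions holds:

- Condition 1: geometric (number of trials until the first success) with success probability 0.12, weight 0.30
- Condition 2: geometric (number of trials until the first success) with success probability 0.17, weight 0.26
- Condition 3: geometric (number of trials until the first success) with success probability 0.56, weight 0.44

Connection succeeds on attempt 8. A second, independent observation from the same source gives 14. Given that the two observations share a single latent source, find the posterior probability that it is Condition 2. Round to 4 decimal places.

0.3506

By Bayes' theorem, P(k | x) = w_k f_k(x) / Σ_j w_j f_j(x).
Since both observations come from the same component, the likelihood for component k is f_k(x₁)·f_k(x₂).
  p_1 = [0.0490411] × [0.0227749] = 0.0011169
  p_2 = [0.0461313] × [0.0150822] = 0.00069576
  p_3 = [0.00178796] × [1.2974e-05] = 2.31969e-08
Prior × likelihood for each component:
  w_1·p_1 = 0.30 × 0.0011169 = 0.000335071
  w_2·p_2 = 0.26 × 0.00069576 = 0.000180898
  w_3·p_3 = 0.44 × 2.31969e-08 = 1.02066e-08
Normaliser: 0.000335071 + 0.000180898 + 1.02066e-08 = 0.000515979
P(Condition 2 | data) = 0.000180898 / 0.000515979 ≈ 0.3506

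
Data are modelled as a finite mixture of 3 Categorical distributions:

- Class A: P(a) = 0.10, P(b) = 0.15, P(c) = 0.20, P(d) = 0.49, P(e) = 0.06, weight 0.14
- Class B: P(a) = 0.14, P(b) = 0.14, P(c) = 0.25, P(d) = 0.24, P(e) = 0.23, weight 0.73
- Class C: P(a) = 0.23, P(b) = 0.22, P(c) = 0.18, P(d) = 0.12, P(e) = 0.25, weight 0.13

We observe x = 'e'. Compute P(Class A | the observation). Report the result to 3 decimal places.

0.040

Posterior ∝ prior × likelihood, so P(k | x) ∝ π_k f_k(x); normalise over all components.
Evaluate each component's likelihood at the observed value:
  f_A = P(e | comp) = 0.06
  f_B = P(e | comp) = 0.23
  f_C = P(e | comp) = 0.25
Weight by the priors:
  π_A·f_A = 0.14 × 0.06 = 0.0084
  π_B·f_B = 0.73 × 0.23 = 0.1679
  π_C·f_C = 0.13 × 0.25 = 0.0325
Evidence: 0.0084 + 0.1679 + 0.0325 = 0.2088
Responsibility of Class A: 0.0084 / 0.2088 ≈ 0.040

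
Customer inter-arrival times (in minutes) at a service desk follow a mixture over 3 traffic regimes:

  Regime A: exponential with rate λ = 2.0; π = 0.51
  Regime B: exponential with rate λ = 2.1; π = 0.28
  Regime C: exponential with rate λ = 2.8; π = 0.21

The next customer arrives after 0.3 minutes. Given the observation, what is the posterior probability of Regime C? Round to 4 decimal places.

Posterior ∝ prior × likelihood, so P(k | x) ∝ w_k f_k(x); normalise over all components.
Exponential densities:
  f_A = 2.0·e^(−2.0·0.3) = 2.0·e^(−0.6000) = 1.09762
  f_B = 2.1·e^(−2.1·0.3) = 2.1·e^(−0.6300) = 1.11844
  f_C = 2.8·e^(−2.8·0.3) = 2.8·e^(−0.8400) = 1.20879
Multiply by the mixture weights:
  w_A·f_A = 0.51 × 1.09762 = 0.559788
  w_B·f_B = 0.28 × 1.11844 = 0.313164
  w_C·f_C = 0.21 × 1.20879 = 0.253846
Marginal: 0.559788 + 0.313164 + 0.253846 = 1.1268
P(Regime C | x) = 0.253846 / 1.1268 ≈ 0.2253

0.2253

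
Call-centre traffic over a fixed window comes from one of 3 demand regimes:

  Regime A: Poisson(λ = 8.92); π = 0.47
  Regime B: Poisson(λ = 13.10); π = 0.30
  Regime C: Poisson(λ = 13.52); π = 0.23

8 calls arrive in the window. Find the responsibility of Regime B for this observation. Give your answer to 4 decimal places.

Posterior ∝ prior × likelihood, so P(k | x) ∝ w_k f_k(x); normalise over all components.
Poisson probabilities:
  f_A = e^(−8.92)·8.92^8/8! = 0.13289
  f_B = e^(−13.10)·13.10^8/8! = 0.0439939
  f_C = e^(−13.52)·13.52^8/8! = 0.0372076
Weight by the priors:
  w_A·f_A = 0.47 × 0.13289 = 0.0624582
  w_B·f_B = 0.30 × 0.0439939 = 0.0131982
  w_C·f_C = 0.23 × 0.0372076 = 0.00855775
Marginal: 0.0624582 + 0.0131982 + 0.00855775 = 0.0842141
P(Regime B | x) ≈ 0.1567

0.1567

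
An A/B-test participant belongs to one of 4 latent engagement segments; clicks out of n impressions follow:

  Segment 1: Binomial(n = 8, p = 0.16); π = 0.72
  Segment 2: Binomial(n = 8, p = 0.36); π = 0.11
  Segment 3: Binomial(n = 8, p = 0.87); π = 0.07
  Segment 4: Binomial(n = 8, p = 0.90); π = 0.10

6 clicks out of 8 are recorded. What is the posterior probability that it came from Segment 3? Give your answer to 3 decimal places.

Apply Bayes' rule: the posterior for each component is proportional to its prior times its likelihood at x.
Evaluate each component's likelihood at the observed value:
  f_1 = 0.000331464
  f_2 = 0.0249651
  f_3 = 0.205192
  f_4 = 0.148803
Weight by the priors:
  P(Z=1)·f_1 = 0.72 × 0.000331464 = 0.000238654
  P(Z=2)·f_2 = 0.11 × 0.0249651 = 0.00274616
  P(Z=3)·f_3 = 0.07 × 0.205192 = 0.0143634
  P(Z=4)·f_4 = 0.10 × 0.148803 = 0.0148803
Normaliser: 0.000238654 + 0.00274616 + 0.0143634 + 0.0148803 = 0.0322286
So the posterior for Segment 3 is 0.0143634 / 0.0322286 ≈ 0.446.

0.446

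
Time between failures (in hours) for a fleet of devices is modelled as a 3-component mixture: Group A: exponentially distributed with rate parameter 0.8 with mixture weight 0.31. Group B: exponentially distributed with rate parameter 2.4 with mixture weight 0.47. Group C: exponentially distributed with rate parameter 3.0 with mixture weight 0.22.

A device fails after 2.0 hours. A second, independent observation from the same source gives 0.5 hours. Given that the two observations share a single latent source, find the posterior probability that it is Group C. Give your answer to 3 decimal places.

0.032

By Bayes' theorem, P(k | x) = π_k f_k(x) / Σ_j π_j f_j(x).
Since both observations come from the same component, the likelihood for component k is f_k(x₁)·f_k(x₂).
  f_A = [0.161517] × [0.536256] = 0.0866146
  f_B = [0.0197514] × [0.722866] = 0.0142776
  f_C = [0.00743626] × [0.66939] = 0.00497776
Unnormalised posteriors:
  π_A·f_A = 0.31 × 0.0866146 = 0.0268505
  π_B·f_B = 0.47 × 0.0142776 = 0.00671048
  π_C·f_C = 0.22 × 0.00497776 = 0.00109511
Evidence: 0.0268505 + 0.00671048 + 0.00109511 = 0.0346561
So the posterior for Group C is 0.00109511 / 0.0346561 ≈ 0.032.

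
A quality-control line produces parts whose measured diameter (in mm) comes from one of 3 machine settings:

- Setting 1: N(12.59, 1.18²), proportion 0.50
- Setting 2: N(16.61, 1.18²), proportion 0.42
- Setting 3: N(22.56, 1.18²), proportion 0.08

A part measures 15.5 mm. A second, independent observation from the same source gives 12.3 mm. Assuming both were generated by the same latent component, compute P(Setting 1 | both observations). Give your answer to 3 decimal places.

The responsibility of component k is w_k f_k(x) divided by Σ_j w_j f_j(x).
Since both observations come from the same component, the likelihood for component k is f_k(x₁)·f_k(x₂).
  f_1 = [(1/(1.18·√(2π)))·exp(−(15.5−12.59)²/(2·1.18²)) = 0.338087·exp(-3.04083) = 0.0161589] × [0.328029] = 0.0053006
  f_2 = [(1/(1.18·√(2π)))·exp(−(15.5−16.61)²/(2·1.18²)) = 0.338087·exp(-0.44244) = 0.21721] × [0.0004286] = 9.30963e-05
  f_3 = [(1/(1.18·√(2π)))·exp(−(15.5−22.56)²/(2·1.18²)) = 0.338087·exp(-17.89845) = 5.69942e-09] × [1.29527e-17] = 7.38228e-26
Unnormalised posteriors:
  w_1·f_1 = 0.50 × 0.0053006 = 0.0026503
  w_2·f_2 = 0.42 × 9.30963e-05 = 3.91004e-05
  w_3·f_3 = 0.08 × 7.38228e-26 = 5.90582e-27
Sum: 0.0026503 + 3.91004e-05 + 5.90582e-27 = 0.0026894
So the posterior for Setting 1 is 0.0026503 / 0.0026894 ≈ 0.985.

0.985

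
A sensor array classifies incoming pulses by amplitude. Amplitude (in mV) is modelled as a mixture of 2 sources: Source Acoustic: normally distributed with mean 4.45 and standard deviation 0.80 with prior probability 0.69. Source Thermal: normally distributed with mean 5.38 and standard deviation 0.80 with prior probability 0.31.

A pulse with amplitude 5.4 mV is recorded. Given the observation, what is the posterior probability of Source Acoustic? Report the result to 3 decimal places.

0.524

The responsibility of component k is π_k f_k(x) divided by Σ_j π_j f_j(x).
Normal densities:
  L_Acoustic = (1/(0.80·√(2π)))·exp(−(5.4−4.45)²/(2·0.80²)) = 0.498678·exp(-0.70508) = 0.246382
  L_Thermal = (1/(0.80·√(2π)))·exp(−(5.4−5.38)²/(2·0.80²)) = 0.498678·exp(-0.00031) = 0.498522
Multiply by the mixture weights:
  π_Acoustic·L_Acoustic = 0.69 × 0.246382 = 0.170003
  π_Thermal·L_Thermal = 0.31 × 0.498522 = 0.154542
Normaliser: 0.170003 + 0.154542 = 0.324545
P(Source Acoustic | the observation) ≈ 0.524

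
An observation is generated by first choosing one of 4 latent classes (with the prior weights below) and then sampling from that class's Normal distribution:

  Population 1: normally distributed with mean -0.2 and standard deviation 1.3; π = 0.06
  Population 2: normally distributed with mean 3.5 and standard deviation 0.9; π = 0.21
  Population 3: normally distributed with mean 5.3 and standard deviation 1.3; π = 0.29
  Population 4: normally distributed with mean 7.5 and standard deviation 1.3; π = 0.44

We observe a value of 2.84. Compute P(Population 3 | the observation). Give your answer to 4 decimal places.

0.1699

P(component k | x) = π_k·f_k(x) / marginal(x), where marginal(x) = Σ_j π_j·f_j(x).
Component likelihoods at x = 2.84:
  f_1 = 0.0199305
  f_2 = 0.338759
  f_3 = 0.0512153
  f_4 = 0.00049744
Multiply by the mixture weights:
  π_1·f_1 = 0.06 × 0.0199305 = 0.00119583
  π_2·f_2 = 0.21 × 0.338759 = 0.0711393
  π_3·f_3 = 0.29 × 0.0512153 = 0.0148524
  π_4·f_4 = 0.44 × 0.00049744 = 0.000218873
Denominator: 0.00119583 + 0.0711393 + 0.0148524 + 0.000218873 = 0.0874065
P(Population 3 | data) = 0.0148524 / 0.0874065 ≈ 0.1699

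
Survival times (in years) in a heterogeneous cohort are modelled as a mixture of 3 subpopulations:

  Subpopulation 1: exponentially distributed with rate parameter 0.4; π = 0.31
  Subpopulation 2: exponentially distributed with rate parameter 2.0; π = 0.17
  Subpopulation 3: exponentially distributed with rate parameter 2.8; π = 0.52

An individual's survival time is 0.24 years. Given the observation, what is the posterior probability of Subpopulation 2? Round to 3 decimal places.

P(component k | x) = w_k·f_k(x) / marginal(x), where marginal(x) = Σ_j w_j·f_j(x).
Exponential densities:
  L_1 = 0.363386
  L_2 = 1.23757
  L_3 = 1.42992
Prior × likelihood for each component:
  w_1·L_1 = 0.31 × 0.363386 = 0.11265
  w_2·L_2 = 0.17 × 1.23757 = 0.210386
  w_3·L_3 = 0.52 × 1.42992 = 0.743559
Denominator: 0.11265 + 0.210386 + 0.743559 = 1.06659
Responsibility of Subpopulation 2: 0.210386 / 1.06659 ≈ 0.197

0.197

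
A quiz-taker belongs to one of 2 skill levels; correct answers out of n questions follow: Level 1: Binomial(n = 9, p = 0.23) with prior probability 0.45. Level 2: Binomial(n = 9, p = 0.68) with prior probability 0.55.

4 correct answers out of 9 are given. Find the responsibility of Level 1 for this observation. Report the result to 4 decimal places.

Apply Bayes' rule: the posterior for each component is proportional to its prior times its likelihood at x.
Component likelihoods at x = 4 correct answers out of 9:
  L_1 = 0.0954411
  L_2 = 0.0903974
Weight by the priors:
  π_1·L_1 = 0.45 × 0.0954411 = 0.0429485
  π_2·L_2 = 0.55 × 0.0903974 = 0.0497186
Sum: 0.0429485 + 0.0497186 = 0.0926671
So the posterior for Level 1 is 0.0429485 / 0.0926671 ≈ 0.4635.

0.4635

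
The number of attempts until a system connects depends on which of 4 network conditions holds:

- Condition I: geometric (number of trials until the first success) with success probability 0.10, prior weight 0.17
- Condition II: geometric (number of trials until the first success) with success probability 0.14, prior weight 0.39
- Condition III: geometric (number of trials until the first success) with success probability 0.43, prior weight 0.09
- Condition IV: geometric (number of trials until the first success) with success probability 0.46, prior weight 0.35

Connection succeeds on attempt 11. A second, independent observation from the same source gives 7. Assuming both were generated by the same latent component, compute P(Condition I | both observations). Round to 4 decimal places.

Posterior ∝ prior × likelihood, so P(k | x) ∝ P(Z=k) f_k(x); normalise over all components.
Since both observations come from the same component, the likelihood for component k is f_k(x₁)·f_k(x₂).
  L_I = [0.10·(1−0.10)^10 = 0.10·0.348678 = 0.0348678] × [0.0531441] = 0.00185302
  L_II = [0.14·(1−0.14)^10 = 0.14·0.221302 = 0.0309822] × [0.0566394] = 0.00175481
  L_III = [0.43·(1−0.43)^10 = 0.43·0.00362033 = 0.00155674] × [0.0147475] = 2.2958e-05
  L_IV = [0.46·(1−0.46)^10 = 0.46·0.00210833 = 0.00096983] × [0.0114057] = 1.10615e-05
Prior × likelihood for each component:
  P(Z=I)·L_I = 0.17 × 0.00185302 = 0.000315013
  P(Z=II)·L_II = 0.39 × 0.00175481 = 0.000684378
  P(Z=III)·L_III = 0.09 × 2.2958e-05 = 2.06622e-06
  P(Z=IV)·L_IV = 0.35 × 1.10615e-05 = 3.87154e-06
Denominator: 0.000315013 + 0.000684378 + 2.06622e-06 + 3.87154e-06 = 0.00100533
Responsibility of Condition I: 0.000315013 / 0.00100533 ≈ 0.3133

0.3133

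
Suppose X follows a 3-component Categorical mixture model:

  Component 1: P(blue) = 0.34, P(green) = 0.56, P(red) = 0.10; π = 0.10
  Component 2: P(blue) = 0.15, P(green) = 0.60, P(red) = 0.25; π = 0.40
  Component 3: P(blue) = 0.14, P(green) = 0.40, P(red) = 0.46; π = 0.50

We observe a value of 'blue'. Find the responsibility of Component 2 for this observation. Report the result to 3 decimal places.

By Bayes' theorem, P(k | x) = π_k f_k(x) / Σ_j π_j f_j(x).
Evaluate each component's likelihood at the observed value:
  f_1 = P(blue | comp) = 0.34
  f_2 = P(blue | comp) = 0.15
  f_3 = P(blue | comp) = 0.14
Unnormalised posteriors:
  π_1·f_1 = 0.10 × 0.34 = 0.034
  π_2·f_2 = 0.40 × 0.15 = 0.06
  π_3·f_3 = 0.50 × 0.14 = 0.07
Denominator: 0.034 + 0.06 + 0.07 = 0.164
P(Component 2 | 'blue') ≈ 0.366

0.366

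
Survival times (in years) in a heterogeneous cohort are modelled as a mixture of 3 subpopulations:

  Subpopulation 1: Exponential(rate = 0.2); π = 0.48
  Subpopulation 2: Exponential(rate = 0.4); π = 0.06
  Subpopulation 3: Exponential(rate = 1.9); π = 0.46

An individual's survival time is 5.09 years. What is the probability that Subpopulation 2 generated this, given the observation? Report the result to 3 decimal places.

0.083

Apply Bayes' rule: the posterior for each component is proportional to its prior times its likelihood at x.
Exponential densities:
  f_1 = 0.0722634
  f_2 = 0.0522199
  f_3 = 0.000119865
Multiply by the mixture weights:
  P(Z=1)·f_1 = 0.48 × 0.0722634 = 0.0346864
  P(Z=2)·f_2 = 0.06 × 0.0522199 = 0.0031332
  P(Z=3)·f_3 = 0.46 × 0.000119865 = 5.51378e-05
Normaliser: 0.0346864 + 0.0031332 + 5.51378e-05 = 0.0378748
So the posterior for Subpopulation 2 is 0.0031332 / 0.0378748 ≈ 0.083.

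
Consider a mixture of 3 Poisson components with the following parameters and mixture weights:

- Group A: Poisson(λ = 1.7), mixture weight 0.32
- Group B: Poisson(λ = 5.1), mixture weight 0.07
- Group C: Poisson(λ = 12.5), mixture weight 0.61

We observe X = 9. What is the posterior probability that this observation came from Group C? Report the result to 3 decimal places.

P(component k | x) = π_k·f_k(x) / marginal(x), where marginal(x) = Σ_j π_j·f_j(x).
Evaluate each component's likelihood at the observed value:
  p_A = e^(−1.7)·1.7^9/9! = 5.97003e-05
  p_B = e^(−5.1)·5.1^9/9! = 0.0392163
  p_C = e^(−12.5)·12.5^9/9! = 0.0765149
Unnormalised posteriors:
  π_A·p_A = 0.32 × 5.97003e-05 = 1.91041e-05
  π_B·p_B = 0.07 × 0.0392163 = 0.00274514
  π_C·p_C = 0.61 × 0.0765149 = 0.0466741
Evidence: 1.91041e-05 + 0.00274514 + 0.0466741 = 0.0494383
So the posterior for Group C is 0.0466741 / 0.0494383 ≈ 0.944.

0.944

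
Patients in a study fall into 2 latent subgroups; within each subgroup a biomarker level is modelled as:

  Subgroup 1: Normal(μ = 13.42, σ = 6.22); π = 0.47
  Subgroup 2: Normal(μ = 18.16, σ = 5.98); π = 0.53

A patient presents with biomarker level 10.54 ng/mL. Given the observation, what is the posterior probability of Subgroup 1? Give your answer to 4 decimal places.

Apply Bayes' rule: the posterior for each component is proportional to its prior times its likelihood at x.
Evaluate each component's likelihood at the observed value:
  f_1 = (1/(6.22·√(2π)))·exp(−(10.54−13.42)²/(2·6.22²)) = 0.064139·exp(-0.10719) = 0.057619
  f_2 = (1/(5.98·√(2π)))·exp(−(10.54−18.16)²/(2·5.98²)) = 0.066713·exp(-0.81185) = 0.0296228
Unnormalised posteriors:
  π_1·f_1 = 0.47 × 0.057619 = 0.0270809
  π_2·f_2 = 0.53 × 0.0296228 = 0.0157001
Evidence: 0.0270809 + 0.0157001 = 0.042781
So the posterior for Subgroup 1 is 0.0270809 / 0.042781 ≈ 0.6330.

0.6330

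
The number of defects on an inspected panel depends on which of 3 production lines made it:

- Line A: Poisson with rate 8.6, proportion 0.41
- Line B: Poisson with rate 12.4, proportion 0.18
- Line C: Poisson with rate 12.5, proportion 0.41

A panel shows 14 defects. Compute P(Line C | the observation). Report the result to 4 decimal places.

P(component k | x) = P(Z=k)·f_k(x) / marginal(x), where marginal(x) = Σ_j P(Z=j)·f_j(x).
Component likelihoods at x = 14 defects:
  f_A = e^(−8.6)·8.6^14/14! = 0.0255645
  f_B = e^(−12.4)·12.4^14/14! = 0.0959939
  f_C = e^(−12.5)·12.5^14/14! = 0.0971965
Unnormalised posteriors:
  P(Z=A)·f_A = 0.41 × 0.0255645 = 0.0104814
  P(Z=B)·f_B = 0.18 × 0.0959939 = 0.0172789
  P(Z=C)·f_C = 0.41 × 0.0971965 = 0.0398506
Normaliser: 0.0104814 + 0.0172789 + 0.0398506 = 0.0676109
So the posterior for Line C is 0.0398506 / 0.0676109 ≈ 0.5894.

0.5894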